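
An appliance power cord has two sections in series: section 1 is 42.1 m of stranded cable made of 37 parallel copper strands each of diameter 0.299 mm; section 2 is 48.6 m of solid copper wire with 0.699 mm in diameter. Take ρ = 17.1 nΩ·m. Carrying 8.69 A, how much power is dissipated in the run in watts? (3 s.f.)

ρ = 17.1 nΩ·m = 1.71×10^-8 Ω·m
Section 1: A_strand = π(1.4950e-04)² = 7.022e-08 m²; R₁ = ρL/(N·A_s) = (1.71×10^-8)(42.1)/(37×7.022e-08) = 0.2771 Ω
Section 2: A = π(d/2)² = π(3.4950e-04 m)² = 3.837e-07 m²
R₂ = (1.71×10^-8)(48.6)/(3.837e-07) = 2.166 Ω
R = R₁ + R₂ = 2.443 Ω
P = I²R = (8.69)² × 2.443 = 184 W

184 W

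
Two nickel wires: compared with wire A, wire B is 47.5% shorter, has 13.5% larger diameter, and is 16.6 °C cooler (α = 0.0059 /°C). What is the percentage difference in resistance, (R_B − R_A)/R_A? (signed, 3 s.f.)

-63.2%

R ∝ ρL/d² with ρ ∝ (1+αΔT), so R_B/R_A = (1 − 47.5/100) × (1 + 13.5/100)⁻² × (1 − 0.0059×16.6)
= 0.525 × 0.7763 × 0.9021 = 0.3676
(R_B − R_A)/R_A = 0.3676 − 1 = -63.2%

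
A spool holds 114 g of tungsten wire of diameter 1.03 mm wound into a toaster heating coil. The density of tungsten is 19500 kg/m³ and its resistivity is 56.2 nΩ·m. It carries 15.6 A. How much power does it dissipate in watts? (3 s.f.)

ρ = 56.2 nΩ·m = 5.62×10^-8 Ω·m
A = π(d/2)² = π(5.1500e-04 m)² = 8.3323e-07 m²
L = m/(density·A) = 0.114/(19500×8.3323e-07) = 7.016 m
R = ρL/A = (5.62×10^-8)(7.016)/(8.3323e-07) = 0.4732 Ω
P = I²R = (15.6)² × 0.4732 = 115 W

115 W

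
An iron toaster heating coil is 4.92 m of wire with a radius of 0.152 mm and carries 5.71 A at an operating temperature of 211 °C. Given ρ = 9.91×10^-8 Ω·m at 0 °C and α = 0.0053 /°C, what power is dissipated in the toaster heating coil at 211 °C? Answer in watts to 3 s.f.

464 W

A = πr² = π(1.5200e-04 m)² = 7.258e-08 m²
R₍0₎ = ρL/A = (9.91×10^-8)(4.92)/(7.258e-08) = 6.717 Ω
R₍211₎ = R₍0₎(1 + αΔT) = 6.717 × (1 + 0.0053×211) = 14.23 Ω
P = I²R = (5.71)² × 14.23 = 464 W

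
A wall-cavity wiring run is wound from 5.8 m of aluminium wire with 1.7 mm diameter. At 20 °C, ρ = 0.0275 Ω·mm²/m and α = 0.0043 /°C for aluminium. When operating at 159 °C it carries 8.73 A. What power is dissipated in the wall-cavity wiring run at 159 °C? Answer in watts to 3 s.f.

8.56 W

ρ = 0.0275 Ω·mm²/m = 2.75×10^-8 Ω·m
A = π(d/2)² = π(8.5000e-04 m)² = 2.270e-06 m²
R₍20₎ = ρL/A = (2.75×10^-8)(5.8)/(2.270e-06) = 0.07027 Ω
R₍159₎ = R₍20₎(1 + αΔT) = 0.07027 × (1 + 0.0043×139) = 0.1123 Ω
P = I²R = (8.73)² × 0.1123 = 8.56 W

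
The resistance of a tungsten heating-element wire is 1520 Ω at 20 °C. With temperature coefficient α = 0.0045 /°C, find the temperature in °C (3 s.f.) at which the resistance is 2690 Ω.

191 °C

R = R₀(1 + α(T − T₀)) ⇒ T = T₀ + (R/R₀ − 1)/α
T = 20 + (2690/1520 − 1)/0.0045 = 20 + (0.7697)/0.0045 = 191 °C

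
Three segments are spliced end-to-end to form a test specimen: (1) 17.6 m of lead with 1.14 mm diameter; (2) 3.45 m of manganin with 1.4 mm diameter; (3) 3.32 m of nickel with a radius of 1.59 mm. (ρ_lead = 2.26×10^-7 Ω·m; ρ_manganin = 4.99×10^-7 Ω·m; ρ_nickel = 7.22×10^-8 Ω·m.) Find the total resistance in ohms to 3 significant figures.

5.05 Ω

Seg 1: A = π(d/2)² = π(5.7000e-04 m)² = 1.021e-06 m²
R_1 = (2.26×10^-7)(17.6)/(1.021e-06) = 3.897 Ω
Seg 2: A = π(d/2)² = π(7.0000e-04 m)² = 1.539e-06 m²
R_2 = (4.99×10^-7)(3.45)/(1.539e-06) = 1.118 Ω
Seg 3: A = πr² = π(1.5900e-03 m)² = 7.942e-06 m²
R_3 = (7.22×10^-8)(3.32)/(7.942e-06) = 0.03018 Ω
R_total = R_1 + R_2 + R_3 = 5.05 Ω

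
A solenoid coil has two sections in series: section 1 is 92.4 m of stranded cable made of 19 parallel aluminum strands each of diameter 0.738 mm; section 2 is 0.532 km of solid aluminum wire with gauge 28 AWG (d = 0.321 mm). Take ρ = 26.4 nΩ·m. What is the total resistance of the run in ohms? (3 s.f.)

174 Ω

ρ = 26.4 nΩ·m = 2.64×10^-8 Ω·m
Section 1: A_strand = π(3.6900e-04)² = 4.278e-07 m²; R₁ = ρL/(N·A_s) = (2.64×10^-8)(92.4)/(19×4.278e-07) = 0.3001 Ω
Section 2: A = π(0.321/2 mm)² = π(1.6050e-04 m)² = 8.093e-08 m²
R₂ = (2.64×10^-8)(532)/(8.093e-08) = 173.5 Ω
R = R₁ + R₂ = 174 Ω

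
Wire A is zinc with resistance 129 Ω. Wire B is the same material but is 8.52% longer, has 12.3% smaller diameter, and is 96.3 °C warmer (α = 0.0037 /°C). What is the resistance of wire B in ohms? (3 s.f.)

R ∝ ρL/d² with ρ ∝ (1+αΔT), so R_B/R_A = (1 + 8.52/100) × (1 − 12.3/100)⁻² × (1 + 0.0037×96.3)
= 1.085 × 1.3 × 1.356 = 1.914
R_B = 1.914 × 129 = 247 Ω

247 Ω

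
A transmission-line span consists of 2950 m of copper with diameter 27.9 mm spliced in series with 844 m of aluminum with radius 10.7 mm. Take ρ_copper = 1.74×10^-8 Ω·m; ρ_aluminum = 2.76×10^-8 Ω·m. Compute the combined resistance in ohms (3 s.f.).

0.149 Ω

Segment 1: A = π(d/2)² = π(1.3950e-02 m)² = 6.114e-04 m²
R₁ = ρL/A = (1.74×10^-8)(2950)/(6.114e-04) = 0.08396 Ω
Segment 2: A = πr² = π(1.0700e-02 m)² = 3.597e-04 m²
R₂ = (2.76×10^-8)(844)/(3.597e-04) = 0.06476 Ω
R = R₁ + R₂ = 0.149 Ω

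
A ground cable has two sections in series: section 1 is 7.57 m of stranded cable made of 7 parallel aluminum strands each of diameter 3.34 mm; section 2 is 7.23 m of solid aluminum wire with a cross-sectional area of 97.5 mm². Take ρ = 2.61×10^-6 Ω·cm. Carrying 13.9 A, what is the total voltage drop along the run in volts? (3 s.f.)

ρ = 2.61×10^-6 Ω·cm = 2.61×10^-8 Ω·m
Section 1: A_strand = π(1.6700e-03)² = 8.762e-06 m²; R₁ = ρL/(N·A_s) = (2.61×10^-8)(7.57)/(7×8.762e-06) = 0.003221 Ω
Section 2: A = 97.5 mm² = 9.750e-05 m²
R₂ = (2.61×10^-8)(7.23)/(9.750e-05) = 0.001935 Ω
R = R₁ + R₂ = 0.005157 Ω
V = IR = 13.9 × 0.005157 = 0.0717 V

0.0717 V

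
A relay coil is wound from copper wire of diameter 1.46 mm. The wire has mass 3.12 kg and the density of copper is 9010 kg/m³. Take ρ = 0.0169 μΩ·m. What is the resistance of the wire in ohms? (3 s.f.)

2.09 Ω

ρ = 0.0169 μΩ·m = 1.69×10^-8 Ω·m
A = π(d/2)² = π(7.3000e-04 m)² = 1.6742e-06 m²
L = m/(density·A) = 3.12/(9010×1.6742e-06) = 206.8 m
R = ρL/A = (1.69×10^-8)(206.8)/(1.6742e-06) = 2.09 Ω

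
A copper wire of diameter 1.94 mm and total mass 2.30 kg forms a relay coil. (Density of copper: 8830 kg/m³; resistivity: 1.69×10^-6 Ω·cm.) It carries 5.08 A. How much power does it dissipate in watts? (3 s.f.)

ρ = 1.69×10^-6 Ω·cm = 1.69×10^-8 Ω·m
A = π(d/2)² = π(9.7000e-04 m)² = 2.9559e-06 m²
L = m/(density·A) = 2.3/(8830×2.9559e-06) = 88.12 m
R = ρL/A = (1.69×10^-8)(88.12)/(2.9559e-06) = 0.5038 Ω
P = I²R = (5.08)² × 0.5038 = 13.0 W

13.0 W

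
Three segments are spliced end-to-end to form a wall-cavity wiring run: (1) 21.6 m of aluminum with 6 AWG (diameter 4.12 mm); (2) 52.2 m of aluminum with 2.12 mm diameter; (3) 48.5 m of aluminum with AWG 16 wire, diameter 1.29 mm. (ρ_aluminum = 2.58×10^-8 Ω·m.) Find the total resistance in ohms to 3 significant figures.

1.38 Ω

Seg 1: A = π(4.12/2 mm)² = π(2.0600e-03 m)² = 1.333e-05 m²
R_1 = (2.58×10^-8)(21.6)/(1.333e-05) = 0.0418 Ω
Seg 2: A = π(d/2)² = π(1.0600e-03 m)² = 3.530e-06 m²
R_2 = (2.58×10^-8)(52.2)/(3.530e-06) = 0.3815 Ω
Seg 3: A = π(1.29/2 mm)² = π(6.4500e-04 m)² = 1.307e-06 m²
R_3 = (2.58×10^-8)(48.5)/(1.307e-06) = 0.9574 Ω
R_total = R_1 + R_2 + R_3 = 1.38 Ω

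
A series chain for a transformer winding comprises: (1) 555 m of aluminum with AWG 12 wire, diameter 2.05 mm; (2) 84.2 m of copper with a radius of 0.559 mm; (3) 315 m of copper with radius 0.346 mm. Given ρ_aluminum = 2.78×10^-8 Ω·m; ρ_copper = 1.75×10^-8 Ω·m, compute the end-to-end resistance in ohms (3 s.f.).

Seg 1: A = π(2.05/2 mm)² = π(1.0250e-03 m)² = 3.301e-06 m²
R_1 = (2.78×10^-8)(555)/(3.301e-06) = 4.675 Ω
Seg 2: A = πr² = π(5.5900e-04 m)² = 9.817e-07 m²
R_2 = (1.75×10^-8)(84.2)/(9.817e-07) = 1.501 Ω
Seg 3: A = πr² = π(3.4600e-04 m)² = 3.761e-07 m²
R_3 = (1.75×10^-8)(315)/(3.761e-07) = 14.66 Ω
R_total = R_1 + R_2 + R_3 = 20.8 Ω

20.8 Ω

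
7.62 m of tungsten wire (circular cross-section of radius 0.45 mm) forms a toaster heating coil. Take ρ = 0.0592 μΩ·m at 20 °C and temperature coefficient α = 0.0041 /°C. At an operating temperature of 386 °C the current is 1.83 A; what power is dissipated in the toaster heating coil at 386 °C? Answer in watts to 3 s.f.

ρ = 0.0592 μΩ·m = 5.92×10^-8 Ω·m
A = πr² = π(4.5000e-04 m)² = 6.362e-07 m²
R₍20₎ = ρL/A = (5.92×10^-8)(7.62)/(6.362e-07) = 0.7091 Ω
R₍386₎ = R₍20₎(1 + αΔT) = 0.7091 × (1 + 0.0041×366) = 1.773 Ω
P = I²R = (1.83)² × 1.773 = 5.94 W

5.94 W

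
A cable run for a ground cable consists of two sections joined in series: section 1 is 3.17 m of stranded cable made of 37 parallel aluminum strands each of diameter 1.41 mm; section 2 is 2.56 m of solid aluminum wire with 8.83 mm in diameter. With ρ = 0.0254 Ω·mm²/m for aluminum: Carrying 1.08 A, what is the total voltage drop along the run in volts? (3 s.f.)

0.00265 V

ρ = 0.0254 Ω·mm²/m = 2.54×10^-8 Ω·m
Section 1: A_strand = π(7.0500e-04)² = 1.561e-06 m²; R₁ = ρL/(N·A_s) = (2.54×10^-8)(3.17)/(37×1.561e-06) = 0.001394 Ω
Section 2: A = π(d/2)² = π(4.4150e-03 m)² = 6.124e-05 m²
R₂ = (2.54×10^-8)(2.56)/(6.124e-05) = 0.001062 Ω
R = R₁ + R₂ = 0.002456 Ω
V = IR = 1.08 × 0.002456 = 0.00265 V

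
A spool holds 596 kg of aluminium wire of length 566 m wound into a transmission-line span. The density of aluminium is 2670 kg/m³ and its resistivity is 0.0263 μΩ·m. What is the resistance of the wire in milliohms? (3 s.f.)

ρ = 0.0263 μΩ·m = 2.63×10^-8 Ω·m
A = m/(density·L) = 596/(2670×566) = 3.9438e-04 m²
R = ρL/A = (2.63×10^-8)(566)/(3.9438e-04) = 37.7 mΩ

37.7 mΩ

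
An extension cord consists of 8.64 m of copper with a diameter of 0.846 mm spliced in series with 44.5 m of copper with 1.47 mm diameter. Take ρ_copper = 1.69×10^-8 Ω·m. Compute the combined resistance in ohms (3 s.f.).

0.703 Ω

Segment 1: A = π(d/2)² = π(4.2300e-04 m)² = 5.621e-07 m²
R₁ = ρL/A = (1.69×10^-8)(8.64)/(5.621e-07) = 0.2598 Ω
Segment 2: A = π(d/2)² = π(7.3500e-04 m)² = 1.697e-06 m²
R₂ = (1.69×10^-8)(44.5)/(1.697e-06) = 0.4431 Ω
R = R₁ + R₂ = 0.703 Ω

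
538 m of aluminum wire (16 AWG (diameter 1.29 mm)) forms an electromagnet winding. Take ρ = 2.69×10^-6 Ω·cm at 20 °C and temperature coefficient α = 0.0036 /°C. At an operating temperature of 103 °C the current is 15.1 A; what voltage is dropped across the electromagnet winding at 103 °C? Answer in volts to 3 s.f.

217 V

ρ = 2.69×10^-6 Ω·cm = 2.69×10^-8 Ω·m
A = π(1.29/2 mm)² = π(6.4500e-04 m)² = 1.307e-06 m²
R₍20₎ = ρL/A = (2.69×10^-8)(538)/(1.307e-06) = 11.07 Ω
R₍103₎ = R₍20₎(1 + αΔT) = 11.07 × (1 + 0.0036×83) = 14.38 Ω
V = IR = 15.1 × 14.38 = 217 V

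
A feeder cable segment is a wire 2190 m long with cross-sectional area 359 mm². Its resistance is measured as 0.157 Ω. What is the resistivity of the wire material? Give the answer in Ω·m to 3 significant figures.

2.57×10^-8 Ω·m

A = 359 mm² = 3.590e-04 m²
ρ = RA/L = (0.157)(3.590e-04)/(2190) = 2.57×10^-8 Ω·m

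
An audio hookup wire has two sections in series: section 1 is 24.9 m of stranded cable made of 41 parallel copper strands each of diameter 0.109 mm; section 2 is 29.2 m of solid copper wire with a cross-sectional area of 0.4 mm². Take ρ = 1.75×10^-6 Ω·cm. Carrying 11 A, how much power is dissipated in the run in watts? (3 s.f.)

292 W

ρ = 1.75×10^-6 Ω·cm = 1.75×10^-8 Ω·m
Section 1: A_strand = π(5.4500e-05)² = 9.331e-09 m²; R₁ = ρL/(N·A_s) = (1.75×10^-8)(24.9)/(41×9.331e-09) = 1.139 Ω
Section 2: A = 0.4 mm² = 4.000e-07 m²
R₂ = (1.75×10^-8)(29.2)/(4.000e-07) = 1.278 Ω
R = R₁ + R₂ = 2.416 Ω
P = I²R = (11)² × 2.416 = 292 W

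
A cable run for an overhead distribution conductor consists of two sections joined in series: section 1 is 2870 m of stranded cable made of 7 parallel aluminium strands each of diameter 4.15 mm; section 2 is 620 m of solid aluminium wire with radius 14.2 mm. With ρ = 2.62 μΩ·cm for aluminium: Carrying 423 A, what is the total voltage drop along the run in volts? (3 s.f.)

ρ = 2.62 μΩ·cm = 2.62×10^-8 Ω·m
Section 1: A_strand = π(2.0750e-03)² = 1.353e-05 m²; R₁ = ρL/(N·A_s) = (2.62×10^-8)(2870)/(7×1.353e-05) = 0.7941 Ω
Section 2: A = πr² = π(1.4200e-02 m)² = 6.335e-04 m²
R₂ = (2.62×10^-8)(620)/(6.335e-04) = 0.02564 Ω
R = R₁ + R₂ = 0.8198 Ω
V = IR = 423 × 0.8198 = 347 V

347 V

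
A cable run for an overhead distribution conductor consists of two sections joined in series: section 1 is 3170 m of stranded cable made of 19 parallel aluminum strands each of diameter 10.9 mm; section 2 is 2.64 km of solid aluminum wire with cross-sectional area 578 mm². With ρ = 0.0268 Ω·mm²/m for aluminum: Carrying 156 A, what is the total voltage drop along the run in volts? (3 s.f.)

ρ = 0.0268 Ω·mm²/m = 2.68×10^-8 Ω·m
Section 1: A_strand = π(5.4500e-03)² = 9.331e-05 m²; R₁ = ρL/(N·A_s) = (2.68×10^-8)(3170)/(19×9.331e-05) = 0.04792 Ω
Section 2: A = 578 mm² = 5.780e-04 m²
R₂ = (2.68×10^-8)(2640)/(5.780e-04) = 0.1224 Ω
R = R₁ + R₂ = 0.1703 Ω
V = IR = 156 × 0.1703 = 26.6 V

26.6 V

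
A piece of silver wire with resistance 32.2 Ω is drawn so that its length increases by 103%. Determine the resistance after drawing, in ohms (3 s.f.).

k = 1 + 103/100 = 2.03; volume constant ⇒ A' = A/k, so R' = k²R.
R' = 4.121 × 32.2 = 133 Ω

133 Ω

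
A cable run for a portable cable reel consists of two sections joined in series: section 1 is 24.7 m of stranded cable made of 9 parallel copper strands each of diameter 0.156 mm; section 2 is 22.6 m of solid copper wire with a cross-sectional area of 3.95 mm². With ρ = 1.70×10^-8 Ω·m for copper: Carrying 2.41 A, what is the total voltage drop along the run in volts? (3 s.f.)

6.12 V

Section 1: A_strand = π(7.8000e-05)² = 1.911e-08 m²; R₁ = ρL/(N·A_s) = (1.70×10^-8)(24.7)/(9×1.911e-08) = 2.441 Ω
Section 2: A = 3.95 mm² = 3.950e-06 m²
R₂ = (1.70×10^-8)(22.6)/(3.950e-06) = 0.09727 Ω
R = R₁ + R₂ = 2.538 Ω
V = IR = 2.41 × 2.538 = 6.12 V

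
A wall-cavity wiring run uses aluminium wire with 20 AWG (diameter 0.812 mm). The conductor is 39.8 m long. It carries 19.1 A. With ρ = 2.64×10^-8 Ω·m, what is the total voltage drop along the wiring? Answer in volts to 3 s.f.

38.8 V

A = π(0.812/2 mm)² = π(4.0600e-04 m)² = 5.178e-07 m²
R = ρL/A = (2.64×10^-8)(39.8)/(5.178e-07) = 2.029 Ω
V = IR = 19.1 × 2.029 = 38.8 V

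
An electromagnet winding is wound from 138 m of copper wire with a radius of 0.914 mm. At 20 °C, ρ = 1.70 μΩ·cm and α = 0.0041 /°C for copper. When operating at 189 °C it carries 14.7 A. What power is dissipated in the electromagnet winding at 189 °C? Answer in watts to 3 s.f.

327 W

ρ = 1.70 μΩ·cm = 1.70×10^-8 Ω·m
A = πr² = π(9.1400e-04 m)² = 2.624e-06 m²
R₍20₎ = ρL/A = (1.70×10^-8)(138)/(2.624e-06) = 0.8939 Ω
R₍189₎ = R₍20₎(1 + αΔT) = 0.8939 × (1 + 0.0041×169) = 1.513 Ω
P = I²R = (14.7)² × 1.513 = 327 W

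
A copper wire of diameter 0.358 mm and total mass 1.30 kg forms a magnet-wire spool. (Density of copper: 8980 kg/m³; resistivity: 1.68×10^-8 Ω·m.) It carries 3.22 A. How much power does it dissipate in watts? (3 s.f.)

2490 W

A = π(d/2)² = π(1.7900e-04 m)² = 1.0066e-07 m²
L = m/(density·A) = 1.3/(8980×1.0066e-07) = 1438 m
R = ρL/A = (1.68×10^-8)(1438)/(1.0066e-07) = 240 Ω
P = I²R = (3.22)² × 240 = 2490 W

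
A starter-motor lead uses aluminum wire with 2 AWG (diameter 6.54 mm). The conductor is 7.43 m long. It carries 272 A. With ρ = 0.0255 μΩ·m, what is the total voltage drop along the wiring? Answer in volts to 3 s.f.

1.53 V

ρ = 0.0255 μΩ·m = 2.55×10^-8 Ω·m
A = π(6.54/2 mm)² = π(3.2700e-03 m)² = 3.359e-05 m²
R = ρL/A = (2.55×10^-8)(7.43)/(3.359e-05) = 0.00564 Ω
V = IR = 272 × 0.00564 = 1.53 V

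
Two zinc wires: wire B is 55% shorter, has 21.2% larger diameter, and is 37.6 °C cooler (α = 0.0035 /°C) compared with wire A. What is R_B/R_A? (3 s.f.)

0.266

R ∝ ρL/d² with ρ ∝ (1+αΔT), so R_B/R_A = (1 − 55/100) × (1 + 21.2/100)⁻² × (1 − 0.0035×37.6)
= 0.45 × 0.6808 × 0.8684 = 0.266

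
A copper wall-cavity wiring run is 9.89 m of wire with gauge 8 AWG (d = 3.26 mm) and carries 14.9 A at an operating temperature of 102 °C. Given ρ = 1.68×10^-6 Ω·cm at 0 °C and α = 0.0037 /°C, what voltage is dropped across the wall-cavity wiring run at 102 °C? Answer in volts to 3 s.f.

ρ = 1.68×10^-6 Ω·cm = 1.68×10^-8 Ω·m
A = π(3.26/2 mm)² = π(1.6300e-03 m)² = 8.347e-06 m²
R₍0₎ = ρL/A = (1.68×10^-8)(9.89)/(8.347e-06) = 0.01991 Ω
R₍102₎ = R₍0₎(1 + αΔT) = 0.01991 × (1 + 0.0037×102) = 0.02742 Ω
V = IR = 14.9 × 0.02742 = 0.409 V

0.409 V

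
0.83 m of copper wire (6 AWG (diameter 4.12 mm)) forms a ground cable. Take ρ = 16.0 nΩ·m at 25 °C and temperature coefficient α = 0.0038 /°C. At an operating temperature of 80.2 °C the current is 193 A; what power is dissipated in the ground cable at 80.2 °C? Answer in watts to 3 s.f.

ρ = 16.0 nΩ·m = 1.60×10^-8 Ω·m
A = π(4.12/2 mm)² = π(2.0600e-03 m)² = 1.333e-05 m²
R₍25₎ = ρL/A = (1.60×10^-8)(0.83)/(1.333e-05) = 9.961×10^-4 Ω
R₍80.2₎ = R₍25₎(1 + αΔT) = 9.961×10^-4 × (1 + 0.0038×55.2) = 0.001205 Ω
P = I²R = (193)² × 0.001205 = 44.9 W

44.9 W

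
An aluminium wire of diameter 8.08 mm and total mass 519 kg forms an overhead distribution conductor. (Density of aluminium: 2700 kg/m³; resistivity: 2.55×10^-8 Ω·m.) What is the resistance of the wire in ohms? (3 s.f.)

1.86 Ω

A = π(d/2)² = π(4.0400e-03 m)² = 5.1276e-05 m²
L = m/(density·A) = 519/(2700×5.1276e-05) = 3749 m
R = ρL/A = (2.55×10^-8)(3749)/(5.1276e-05) = 1.86 Ω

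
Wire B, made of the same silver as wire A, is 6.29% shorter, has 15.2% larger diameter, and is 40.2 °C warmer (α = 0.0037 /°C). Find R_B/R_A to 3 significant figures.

R ∝ ρL/d² with ρ ∝ (1+αΔT), so R_B/R_A = (1 − 6.29/100) × (1 + 15.2/100)⁻² × (1 + 0.0037×40.2)
= 0.9371 × 0.7535 × 1.149 = 0.811

0.811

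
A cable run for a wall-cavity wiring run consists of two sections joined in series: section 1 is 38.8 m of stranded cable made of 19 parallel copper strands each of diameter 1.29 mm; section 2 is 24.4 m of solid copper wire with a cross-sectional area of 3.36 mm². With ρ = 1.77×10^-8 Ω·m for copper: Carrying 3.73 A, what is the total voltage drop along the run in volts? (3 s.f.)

0.583 V

Section 1: A_strand = π(6.4500e-04)² = 1.307e-06 m²; R₁ = ρL/(N·A_s) = (1.77×10^-8)(38.8)/(19×1.307e-06) = 0.02766 Ω
Section 2: A = 3.36 mm² = 3.360e-06 m²
R₂ = (1.77×10^-8)(24.4)/(3.360e-06) = 0.1285 Ω
R = R₁ + R₂ = 0.1562 Ω
V = IR = 3.73 × 0.1562 = 0.583 V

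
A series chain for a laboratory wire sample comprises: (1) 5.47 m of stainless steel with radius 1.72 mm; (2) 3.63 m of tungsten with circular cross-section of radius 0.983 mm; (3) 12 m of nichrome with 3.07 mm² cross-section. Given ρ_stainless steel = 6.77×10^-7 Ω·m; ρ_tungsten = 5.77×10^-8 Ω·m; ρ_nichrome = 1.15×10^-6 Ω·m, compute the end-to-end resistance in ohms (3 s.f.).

4.96 Ω

Seg 1: A = πr² = π(1.7200e-03 m)² = 9.294e-06 m²
R_1 = (6.77×10^-7)(5.47)/(9.294e-06) = 0.3984 Ω
Seg 2: A = πr² = π(9.8300e-04 m)² = 3.036e-06 m²
R_2 = (5.77×10^-8)(3.63)/(3.036e-06) = 0.069 Ω
Seg 3: A = 3.07 mm² = 3.070e-06 m²
R_3 = (1.15×10^-6)(12)/(3.070e-06) = 4.495 Ω
R_total = R_1 + R_2 + R_3 = 4.96 Ω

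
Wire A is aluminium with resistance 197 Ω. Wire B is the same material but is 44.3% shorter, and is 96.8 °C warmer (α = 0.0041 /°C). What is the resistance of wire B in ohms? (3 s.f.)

153 Ω

R ∝ ρL/d² with ρ ∝ (1+αΔT), so R_B/R_A = (1 − 44.3/100) × (1 + 0.0041×96.8)
= 0.557 × 1.397 = 0.7781
R_B = 0.7781 × 197 = 153 Ω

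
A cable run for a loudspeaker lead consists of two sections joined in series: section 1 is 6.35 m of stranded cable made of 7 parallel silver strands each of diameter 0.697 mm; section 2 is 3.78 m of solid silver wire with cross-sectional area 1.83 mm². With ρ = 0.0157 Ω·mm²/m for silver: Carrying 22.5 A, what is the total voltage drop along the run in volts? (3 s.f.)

1.57 V

ρ = 0.0157 Ω·mm²/m = 1.57×10^-8 Ω·m
Section 1: A_strand = π(3.4850e-04)² = 3.816e-07 m²; R₁ = ρL/(N·A_s) = (1.57×10^-8)(6.35)/(7×3.816e-07) = 0.03733 Ω
Section 2: A = 1.83 mm² = 1.830e-06 m²
R₂ = (1.57×10^-8)(3.78)/(1.830e-06) = 0.03243 Ω
R = R₁ + R₂ = 0.06976 Ω
V = IR = 22.5 × 0.06976 = 1.57 V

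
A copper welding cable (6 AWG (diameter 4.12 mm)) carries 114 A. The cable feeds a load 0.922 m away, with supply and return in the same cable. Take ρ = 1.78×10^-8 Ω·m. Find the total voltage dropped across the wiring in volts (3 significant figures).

0.281 V

A = π(4.12/2 mm)² = π(2.0600e-03 m)² = 1.333e-05 m²
Total conductor length (both ways) L = 2 × 0.922 = 1.844 m
R = ρL/A = (1.78×10^-8)(1.844)/(1.333e-05) = 0.002462 Ω
V = IR = 114 × 0.002462 = 0.281 V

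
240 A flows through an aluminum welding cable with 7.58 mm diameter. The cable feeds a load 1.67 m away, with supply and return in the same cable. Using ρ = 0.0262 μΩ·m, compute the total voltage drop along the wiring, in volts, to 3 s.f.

0.465 V

ρ = 0.0262 μΩ·m = 2.62×10^-8 Ω·m
A = π(d/2)² = π(3.7900e-03 m)² = 4.513e-05 m²
Total conductor length (both ways) L = 2 × 1.67 = 3.34 m
R = ρL/A = (2.62×10^-8)(3.34)/(4.513e-05) = 0.001939 Ω
V = IR = 240 × 0.001939 = 0.465 V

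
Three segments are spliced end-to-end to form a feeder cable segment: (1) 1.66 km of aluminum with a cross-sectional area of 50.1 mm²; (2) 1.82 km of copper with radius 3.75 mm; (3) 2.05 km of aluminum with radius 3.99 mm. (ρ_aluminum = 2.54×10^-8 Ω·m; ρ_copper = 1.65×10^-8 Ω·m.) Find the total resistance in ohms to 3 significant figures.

2.56 Ω

Seg 1: A = 50.1 mm² = 5.010e-05 m²
R_1 = (2.54×10^-8)(1660)/(5.010e-05) = 0.8416 Ω
Seg 2: A = πr² = π(3.7500e-03 m)² = 4.418e-05 m²
R_2 = (1.65×10^-8)(1820)/(4.418e-05) = 0.6797 Ω
Seg 3: A = πr² = π(3.9900e-03 m)² = 5.001e-05 m²
R_3 = (2.54×10^-8)(2050)/(5.001e-05) = 1.041 Ω
R_total = R_1 + R_2 + R_3 = 2.56 Ω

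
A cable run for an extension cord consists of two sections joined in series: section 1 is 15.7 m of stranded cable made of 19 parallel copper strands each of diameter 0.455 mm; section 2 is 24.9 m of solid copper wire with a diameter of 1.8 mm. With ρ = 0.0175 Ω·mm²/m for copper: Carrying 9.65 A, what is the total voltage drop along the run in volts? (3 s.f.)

ρ = 0.0175 Ω·mm²/m = 1.75×10^-8 Ω·m
Section 1: A_strand = π(2.2750e-04)² = 1.626e-07 m²; R₁ = ρL/(N·A_s) = (1.75×10^-8)(15.7)/(19×1.626e-07) = 0.08893 Ω
Section 2: A = π(d/2)² = π(9.0000e-04 m)² = 2.545e-06 m²
R₂ = (1.75×10^-8)(24.9)/(2.545e-06) = 0.1712 Ω
R = R₁ + R₂ = 0.2602 Ω
V = IR = 9.65 × 0.2602 = 2.51 V

2.51 V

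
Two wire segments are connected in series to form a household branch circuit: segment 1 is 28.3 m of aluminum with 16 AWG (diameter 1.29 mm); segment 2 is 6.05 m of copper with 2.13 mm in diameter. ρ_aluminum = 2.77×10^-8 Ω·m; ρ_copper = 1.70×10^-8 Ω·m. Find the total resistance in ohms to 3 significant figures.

Segment 1: A = π(1.29/2 mm)² = π(6.4500e-04 m)² = 1.307e-06 m²
R₁ = ρL/A = (2.77×10^-8)(28.3)/(1.307e-06) = 0.5998 Ω
Segment 2: A = π(d/2)² = π(1.0650e-03 m)² = 3.563e-06 m²
R₂ = (1.70×10^-8)(6.05)/(3.563e-06) = 0.02886 Ω
R = R₁ + R₂ = 0.629 Ω

0.629 Ω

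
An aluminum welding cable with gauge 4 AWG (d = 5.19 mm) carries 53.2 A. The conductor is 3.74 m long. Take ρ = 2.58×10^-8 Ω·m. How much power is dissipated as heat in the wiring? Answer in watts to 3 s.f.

12.9 W

A = π(5.19/2 mm)² = π(2.5950e-03 m)² = 2.116e-05 m²
R = ρL/A = (2.58×10^-8)(3.74)/(2.116e-05) = 0.004561 Ω
P = I²R = (53.2)² × 0.004561 = 12.9 W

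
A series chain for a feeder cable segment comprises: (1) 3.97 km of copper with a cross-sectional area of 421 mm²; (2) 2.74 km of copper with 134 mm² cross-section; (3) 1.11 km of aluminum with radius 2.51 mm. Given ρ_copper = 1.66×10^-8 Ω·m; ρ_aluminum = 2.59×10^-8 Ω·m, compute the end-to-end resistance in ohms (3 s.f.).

1.95 Ω

Seg 1: A = 421 mm² = 4.210e-04 m²
R_1 = (1.66×10^-8)(3970)/(4.210e-04) = 0.1565 Ω
Seg 2: A = 134 mm² = 1.340e-04 m²
R_2 = (1.66×10^-8)(2740)/(1.340e-04) = 0.3394 Ω
Seg 3: A = πr² = π(2.5100e-03 m)² = 1.979e-05 m²
R_3 = (2.59×10^-8)(1110)/(1.979e-05) = 1.453 Ω
R_total = R_1 + R_2 + R_3 = 1.95 Ω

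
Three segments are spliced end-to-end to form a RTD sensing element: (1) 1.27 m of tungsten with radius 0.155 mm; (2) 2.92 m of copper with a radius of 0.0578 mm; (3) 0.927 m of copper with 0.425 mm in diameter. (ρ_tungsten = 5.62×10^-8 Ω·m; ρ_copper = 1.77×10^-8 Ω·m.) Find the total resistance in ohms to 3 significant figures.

5.99 Ω

Seg 1: A = πr² = π(1.5500e-04 m)² = 7.548e-08 m²
R_1 = (5.62×10^-8)(1.27)/(7.548e-08) = 0.9456 Ω
Seg 2: A = πr² = π(5.7800e-05 m)² = 1.050e-08 m²
R_2 = (1.77×10^-8)(2.92)/(1.050e-08) = 4.924 Ω
Seg 3: A = π(d/2)² = π(2.1250e-04 m)² = 1.419e-07 m²
R_3 = (1.77×10^-8)(0.927)/(1.419e-07) = 0.1157 Ω
R_total = R_1 + R_2 + R_3 = 5.99 Ω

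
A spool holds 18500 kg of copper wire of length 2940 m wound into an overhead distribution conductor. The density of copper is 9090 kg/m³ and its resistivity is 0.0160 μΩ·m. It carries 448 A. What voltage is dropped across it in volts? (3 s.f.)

ρ = 0.0160 μΩ·m = 1.60×10^-8 Ω·m
A = m/(density·L) = 18500/(9090×2940) = 6.9225e-04 m²
R = ρL/A = (1.60×10^-8)(2940)/(6.9225e-04) = 0.06795 Ω
V = IR = 448 × 0.06795 = 30.4 V

30.4 V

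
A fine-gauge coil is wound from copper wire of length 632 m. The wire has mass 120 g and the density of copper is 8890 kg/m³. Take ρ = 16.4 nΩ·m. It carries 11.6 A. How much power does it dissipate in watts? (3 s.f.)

ρ = 16.4 nΩ·m = 1.64×10^-8 Ω·m
A = m/(density·L) = 0.12/(8890×632) = 2.1358e-08 m²
R = ρL/A = (1.64×10^-8)(632)/(2.1358e-08) = 485.3 Ω
P = I²R = (11.6)² × 485.3 = 65300 W

65300 W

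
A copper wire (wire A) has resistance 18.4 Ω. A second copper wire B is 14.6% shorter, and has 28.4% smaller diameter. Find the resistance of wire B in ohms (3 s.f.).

30.7 Ω

R ∝ L/d², so R_B/R_A = (1 − 14.6/100) × (1 − 28.4/100)⁻²
= 0.854 × 1.951 = 1.666
R_B = 1.666 × 18.4 = 30.7 Ω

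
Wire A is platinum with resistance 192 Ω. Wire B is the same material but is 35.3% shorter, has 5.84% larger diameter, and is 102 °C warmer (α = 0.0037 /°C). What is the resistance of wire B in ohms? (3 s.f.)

153 Ω

R ∝ ρL/d² with ρ ∝ (1+αΔT), so R_B/R_A = (1 − 35.3/100) × (1 + 5.84/100)⁻² × (1 + 0.0037×102)
= 0.647 × 0.8927 × 1.377 = 0.7955
R_B = 0.7955 × 192 = 153 Ω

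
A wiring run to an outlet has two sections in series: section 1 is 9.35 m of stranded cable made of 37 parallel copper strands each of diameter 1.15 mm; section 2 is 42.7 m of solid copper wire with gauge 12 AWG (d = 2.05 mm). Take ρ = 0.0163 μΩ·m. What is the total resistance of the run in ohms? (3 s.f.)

ρ = 0.0163 μΩ·m = 1.63×10^-8 Ω·m
Section 1: A_strand = π(5.7500e-04)² = 1.039e-06 m²; R₁ = ρL/(N·A_s) = (1.63×10^-8)(9.35)/(37×1.039e-06) = 0.003966 Ω
Section 2: A = π(2.05/2 mm)² = π(1.0250e-03 m)² = 3.301e-06 m²
R₂ = (1.63×10^-8)(42.7)/(3.301e-06) = 0.2109 Ω
R = R₁ + R₂ = 0.215 Ω

0.215 Ω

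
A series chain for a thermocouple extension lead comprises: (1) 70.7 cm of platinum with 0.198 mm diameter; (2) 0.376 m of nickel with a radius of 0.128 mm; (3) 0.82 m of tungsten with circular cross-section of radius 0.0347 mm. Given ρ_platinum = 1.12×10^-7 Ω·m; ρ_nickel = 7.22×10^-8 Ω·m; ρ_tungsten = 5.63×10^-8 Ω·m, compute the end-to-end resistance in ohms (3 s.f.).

15.3 Ω

Seg 1: A = π(d/2)² = π(9.9000e-05 m)² = 3.079e-08 m²
R_1 = (1.12×10^-7)(0.707)/(3.079e-08) = 2.572 Ω
Seg 2: A = πr² = π(1.2800e-04 m)² = 5.147e-08 m²
R_2 = (7.22×10^-8)(0.376)/(5.147e-08) = 0.5274 Ω
Seg 3: A = πr² = π(3.4700e-05 m)² = 3.783e-09 m²
R_3 = (5.63×10^-8)(0.82)/(3.783e-09) = 12.2 Ω
R_total = R_1 + R_2 + R_3 = 15.3 Ω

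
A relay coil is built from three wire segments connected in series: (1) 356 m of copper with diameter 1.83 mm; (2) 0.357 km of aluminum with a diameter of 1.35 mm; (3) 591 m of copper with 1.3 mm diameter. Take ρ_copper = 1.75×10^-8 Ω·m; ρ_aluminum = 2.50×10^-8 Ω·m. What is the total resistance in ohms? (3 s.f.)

Seg 1: A = π(d/2)² = π(9.1500e-04 m)² = 2.630e-06 m²
R_1 = (1.75×10^-8)(356)/(2.630e-06) = 2.369 Ω
Seg 2: A = π(d/2)² = π(6.7500e-04 m)² = 1.431e-06 m²
R_2 = (2.50×10^-8)(357)/(1.431e-06) = 6.235 Ω
Seg 3: A = π(d/2)² = π(6.5000e-04 m)² = 1.327e-06 m²
R_3 = (1.75×10^-8)(591)/(1.327e-06) = 7.792 Ω
R_total = R_1 + R_2 + R_3 = 16.4 Ω

16.4 Ω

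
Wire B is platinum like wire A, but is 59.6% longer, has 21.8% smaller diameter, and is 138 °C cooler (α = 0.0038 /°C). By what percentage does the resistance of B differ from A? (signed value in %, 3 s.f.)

R ∝ ρL/d² with ρ ∝ (1+αΔT), so R_B/R_A = (1 + 59.6/100) × (1 − 21.8/100)⁻² × (1 − 0.0038×138)
= 1.596 × 1.635 × 0.4756 = 1.241
(R_B − R_A)/R_A = 1.241 − 1 = 24.1%

24.1%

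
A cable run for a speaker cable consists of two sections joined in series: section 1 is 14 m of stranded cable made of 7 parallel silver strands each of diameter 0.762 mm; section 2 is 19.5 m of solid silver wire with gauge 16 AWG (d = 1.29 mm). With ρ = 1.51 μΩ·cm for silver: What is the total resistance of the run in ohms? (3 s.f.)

0.292 Ω

ρ = 1.51 μΩ·cm = 1.51×10^-8 Ω·m
Section 1: A_strand = π(3.8100e-04)² = 4.560e-07 m²; R₁ = ρL/(N·A_s) = (1.51×10^-8)(14)/(7×4.560e-07) = 0.06622 Ω
Section 2: A = π(1.29/2 mm)² = π(6.4500e-04 m)² = 1.307e-06 m²
R₂ = (1.51×10^-8)(19.5)/(1.307e-06) = 0.2253 Ω
R = R₁ + R₂ = 0.292 Ω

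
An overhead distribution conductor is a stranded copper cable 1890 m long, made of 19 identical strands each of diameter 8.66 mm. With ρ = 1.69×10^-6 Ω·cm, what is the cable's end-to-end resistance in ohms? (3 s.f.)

0.0285 Ω

ρ = 1.69×10^-6 Ω·cm = 1.69×10^-8 Ω·m
A_strand = π(4.3300e-03 m)² = 5.890e-05 m²
R_strand = ρL/A = (1.69×10^-8)(1890)/(5.890e-05) = 0.5423 Ω
R_total = R_strand/N = 0.5423/19 = 0.0285 Ω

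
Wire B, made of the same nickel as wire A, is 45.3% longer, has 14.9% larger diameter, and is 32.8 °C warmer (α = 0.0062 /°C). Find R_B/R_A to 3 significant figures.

1.32

R ∝ ρL/d² with ρ ∝ (1+αΔT), so R_B/R_A = (1 + 45.3/100) × (1 + 14.9/100)⁻² × (1 + 0.0062×32.8)
= 1.453 × 0.7575 × 1.203 = 1.32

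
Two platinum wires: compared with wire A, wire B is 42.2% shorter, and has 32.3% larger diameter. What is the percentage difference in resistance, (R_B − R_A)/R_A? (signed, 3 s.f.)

R ∝ L/d², so R_B/R_A = (1 − 42.2/100) × (1 + 32.3/100)⁻²
= 0.578 × 0.5713 = 0.3302
(R_B − R_A)/R_A = 0.3302 − 1 = -67.0%

-67.0%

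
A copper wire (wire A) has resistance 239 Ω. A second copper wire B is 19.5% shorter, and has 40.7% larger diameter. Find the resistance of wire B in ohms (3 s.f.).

97.2 Ω

R ∝ L/d², so R_B/R_A = (1 − 19.5/100) × (1 + 40.7/100)⁻²
= 0.805 × 0.5051 = 0.4066
R_B = 0.4066 × 239 = 97.2 Ω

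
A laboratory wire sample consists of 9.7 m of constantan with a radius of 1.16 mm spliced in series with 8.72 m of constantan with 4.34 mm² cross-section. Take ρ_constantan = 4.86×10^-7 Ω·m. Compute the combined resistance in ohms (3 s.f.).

Segment 1: A = πr² = π(1.1600e-03 m)² = 4.227e-06 m²
R₁ = ρL/A = (4.86×10^-7)(9.7)/(4.227e-06) = 1.115 Ω
Segment 2: A = 4.34 mm² = 4.340e-06 m²
R₂ = (4.86×10^-7)(8.72)/(4.340e-06) = 0.9765 Ω
R = R₁ + R₂ = 2.09 Ω

2.09 Ω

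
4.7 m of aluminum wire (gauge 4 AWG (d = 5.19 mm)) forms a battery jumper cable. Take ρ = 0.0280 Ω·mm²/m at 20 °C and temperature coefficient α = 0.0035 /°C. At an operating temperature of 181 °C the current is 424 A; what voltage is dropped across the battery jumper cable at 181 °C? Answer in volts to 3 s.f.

4.12 V

ρ = 0.0280 Ω·mm²/m = 2.80×10^-8 Ω·m
A = π(5.19/2 mm)² = π(2.5950e-03 m)² = 2.116e-05 m²
R₍20₎ = ρL/A = (2.80×10^-8)(4.7)/(2.116e-05) = 0.006221 Ω
R₍181₎ = R₍20₎(1 + αΔT) = 0.006221 × (1 + 0.0035×161) = 0.009726 Ω
V = IR = 424 × 0.009726 = 4.12 V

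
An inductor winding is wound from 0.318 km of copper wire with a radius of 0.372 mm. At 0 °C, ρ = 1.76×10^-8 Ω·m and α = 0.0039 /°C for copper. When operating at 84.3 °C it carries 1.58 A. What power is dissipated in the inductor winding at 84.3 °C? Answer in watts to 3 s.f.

42.7 W

A = πr² = π(3.7200e-04 m)² = 4.347e-07 m²
R₍0₎ = ρL/A = (1.76×10^-8)(318)/(4.347e-07) = 12.87 Ω
R₍84.3₎ = R₍0₎(1 + αΔT) = 12.87 × (1 + 0.0039×84.3) = 17.11 Ω
P = I²R = (1.58)² × 17.11 = 42.7 W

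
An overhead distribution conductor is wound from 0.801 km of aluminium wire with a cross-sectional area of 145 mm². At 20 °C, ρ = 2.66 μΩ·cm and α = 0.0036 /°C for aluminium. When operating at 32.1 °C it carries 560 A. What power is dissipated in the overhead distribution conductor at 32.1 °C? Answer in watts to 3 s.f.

48100 W

ρ = 2.66 μΩ·cm = 2.66×10^-8 Ω·m
A = 145 mm² = 1.450e-04 m²
R₍20₎ = ρL/A = (2.66×10^-8)(801)/(1.450e-04) = 0.1469 Ω
R₍32.1₎ = R₍20₎(1 + αΔT) = 0.1469 × (1 + 0.0036×12.1) = 0.1533 Ω
P = I²R = (560)² × 0.1533 = 48100 W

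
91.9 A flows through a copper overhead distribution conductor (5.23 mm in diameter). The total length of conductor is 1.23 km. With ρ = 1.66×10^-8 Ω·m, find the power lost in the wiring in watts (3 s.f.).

A = π(d/2)² = π(2.6150e-03 m)² = 2.148e-05 m²
R = ρL/A = (1.66×10^-8)(1230)/(2.148e-05) = 0.9504 Ω
P = I²R = (91.9)² × 0.9504 = 8030 W

8030 W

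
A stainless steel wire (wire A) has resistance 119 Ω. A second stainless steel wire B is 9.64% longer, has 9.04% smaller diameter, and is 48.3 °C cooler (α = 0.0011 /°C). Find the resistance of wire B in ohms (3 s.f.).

149 Ω

R ∝ ρL/d² with ρ ∝ (1+αΔT), so R_B/R_A = (1 + 9.64/100) × (1 − 9.04/100)⁻² × (1 − 0.0011×48.3)
= 1.096 × 1.209 × 0.9469 = 1.255
R_B = 1.255 × 119 = 149 Ω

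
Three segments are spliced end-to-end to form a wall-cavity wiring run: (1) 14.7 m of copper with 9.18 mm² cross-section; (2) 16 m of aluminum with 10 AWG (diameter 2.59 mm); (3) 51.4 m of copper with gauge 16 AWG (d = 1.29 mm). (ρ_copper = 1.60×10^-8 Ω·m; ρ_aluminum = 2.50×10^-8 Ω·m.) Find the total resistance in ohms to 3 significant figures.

0.731 Ω

Seg 1: A = 9.18 mm² = 9.180e-06 m²
R_1 = (1.60×10^-8)(14.7)/(9.180e-06) = 0.02562 Ω
Seg 2: A = π(2.59/2 mm)² = π(1.2950e-03 m)² = 5.269e-06 m²
R_2 = (2.50×10^-8)(16)/(5.269e-06) = 0.07592 Ω
Seg 3: A = π(1.29/2 mm)² = π(6.4500e-04 m)² = 1.307e-06 m²
R_3 = (1.60×10^-8)(51.4)/(1.307e-06) = 0.6292 Ω
R_total = R_1 + R_2 + R_3 = 0.731 Ω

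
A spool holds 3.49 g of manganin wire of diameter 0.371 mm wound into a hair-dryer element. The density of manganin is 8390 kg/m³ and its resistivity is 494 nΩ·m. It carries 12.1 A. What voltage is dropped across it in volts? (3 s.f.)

ρ = 494 nΩ·m = 4.94×10^-7 Ω·m
A = π(d/2)² = π(1.8550e-04 m)² = 1.0810e-07 m²
L = m/(density·A) = 0.00349/(8390×1.0810e-07) = 3.848 m
R = ρL/A = (4.94×10^-7)(3.848)/(1.0810e-07) = 17.58 Ω
V = IR = 12.1 × 17.58 = 213 V

213 V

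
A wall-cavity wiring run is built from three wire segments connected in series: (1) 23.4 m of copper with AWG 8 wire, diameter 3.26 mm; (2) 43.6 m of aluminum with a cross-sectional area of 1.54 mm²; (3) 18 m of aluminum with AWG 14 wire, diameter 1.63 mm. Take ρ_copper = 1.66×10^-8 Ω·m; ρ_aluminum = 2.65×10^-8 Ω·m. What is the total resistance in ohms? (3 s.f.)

Seg 1: A = π(3.26/2 mm)² = π(1.6300e-03 m)² = 8.347e-06 m²
R_1 = (1.66×10^-8)(23.4)/(8.347e-06) = 0.04654 Ω
Seg 2: A = 1.54 mm² = 1.540e-06 m²
R_2 = (2.65×10^-8)(43.6)/(1.540e-06) = 0.7503 Ω
Seg 3: A = π(1.63/2 mm)² = π(8.1500e-04 m)² = 2.087e-06 m²
R_3 = (2.65×10^-8)(18)/(2.087e-06) = 0.2286 Ω
R_total = R_1 + R_2 + R_3 = 1.03 Ω

1.03 Ω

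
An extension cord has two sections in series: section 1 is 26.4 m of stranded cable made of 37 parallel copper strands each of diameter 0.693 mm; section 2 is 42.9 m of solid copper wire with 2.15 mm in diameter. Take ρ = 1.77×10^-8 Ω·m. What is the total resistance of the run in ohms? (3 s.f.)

0.243 Ω

Section 1: A_strand = π(3.4650e-04)² = 3.772e-07 m²; R₁ = ρL/(N·A_s) = (1.77×10^-8)(26.4)/(37×3.772e-07) = 0.03348 Ω
Section 2: A = π(d/2)² = π(1.0750e-03 m)² = 3.631e-06 m²
R₂ = (1.77×10^-8)(42.9)/(3.631e-06) = 0.2092 Ω
R = R₁ + R₂ = 0.243 Ω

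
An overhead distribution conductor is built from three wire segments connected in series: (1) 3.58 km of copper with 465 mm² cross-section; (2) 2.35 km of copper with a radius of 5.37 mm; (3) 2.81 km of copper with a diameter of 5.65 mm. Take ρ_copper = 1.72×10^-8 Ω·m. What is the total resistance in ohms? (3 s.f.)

Seg 1: A = 465 mm² = 4.650e-04 m²
R_1 = (1.72×10^-8)(3580)/(4.650e-04) = 0.1324 Ω
Seg 2: A = πr² = π(5.3700e-03 m)² = 9.059e-05 m²
R_2 = (1.72×10^-8)(2350)/(9.059e-05) = 0.4462 Ω
Seg 3: A = π(d/2)² = π(2.8250e-03 m)² = 2.507e-05 m²
R_3 = (1.72×10^-8)(2810)/(2.507e-05) = 1.928 Ω
R_total = R_1 + R_2 + R_3 = 2.51 Ω

2.51 Ω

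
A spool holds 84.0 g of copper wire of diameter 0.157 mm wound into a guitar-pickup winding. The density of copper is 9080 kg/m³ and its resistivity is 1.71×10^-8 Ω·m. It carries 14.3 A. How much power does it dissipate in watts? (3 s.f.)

A = π(d/2)² = π(7.8500e-05 m)² = 1.9359e-08 m²
L = m/(density·A) = 0.084/(9080×1.9359e-08) = 477.9 m
R = ρL/A = (1.71×10^-8)(477.9)/(1.9359e-08) = 422.1 Ω
P = I²R = (14.3)² × 422.1 = 86300 W

86300 W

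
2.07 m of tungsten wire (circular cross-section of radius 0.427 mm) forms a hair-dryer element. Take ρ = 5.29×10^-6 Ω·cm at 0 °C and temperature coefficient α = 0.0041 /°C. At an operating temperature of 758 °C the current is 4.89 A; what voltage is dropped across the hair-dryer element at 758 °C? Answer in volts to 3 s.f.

ρ = 5.29×10^-6 Ω·cm = 5.29×10^-8 Ω·m
A = πr² = π(4.2700e-04 m)² = 5.728e-07 m²
R₍0₎ = ρL/A = (5.29×10^-8)(2.07)/(5.728e-07) = 0.1912 Ω
R₍758₎ = R₍0₎(1 + αΔT) = 0.1912 × (1 + 0.0041×758) = 0.7853 Ω
V = IR = 4.89 × 0.7853 = 3.84 V

3.84 V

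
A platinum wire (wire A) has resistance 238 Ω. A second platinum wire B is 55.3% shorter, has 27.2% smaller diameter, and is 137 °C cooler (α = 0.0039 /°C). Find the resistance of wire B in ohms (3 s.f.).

R ∝ ρL/d² with ρ ∝ (1+αΔT), so R_B/R_A = (1 − 55.3/100) × (1 − 27.2/100)⁻² × (1 − 0.0039×137)
= 0.447 × 1.887 × 0.4657 = 0.3928
R_B = 0.3928 × 238 = 93.5 Ω

93.5 Ω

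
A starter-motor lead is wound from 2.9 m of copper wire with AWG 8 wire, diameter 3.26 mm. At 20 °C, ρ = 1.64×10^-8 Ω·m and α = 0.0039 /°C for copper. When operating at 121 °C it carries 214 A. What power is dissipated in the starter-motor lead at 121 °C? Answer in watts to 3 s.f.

364 W

A = π(3.26/2 mm)² = π(1.6300e-03 m)² = 8.347e-06 m²
R₍20₎ = ρL/A = (1.64×10^-8)(2.9)/(8.347e-06) = 0.005698 Ω
R₍121₎ = R₍20₎(1 + αΔT) = 0.005698 × (1 + 0.0039×101) = 0.007942 Ω
P = I²R = (214)² × 0.007942 = 364 W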